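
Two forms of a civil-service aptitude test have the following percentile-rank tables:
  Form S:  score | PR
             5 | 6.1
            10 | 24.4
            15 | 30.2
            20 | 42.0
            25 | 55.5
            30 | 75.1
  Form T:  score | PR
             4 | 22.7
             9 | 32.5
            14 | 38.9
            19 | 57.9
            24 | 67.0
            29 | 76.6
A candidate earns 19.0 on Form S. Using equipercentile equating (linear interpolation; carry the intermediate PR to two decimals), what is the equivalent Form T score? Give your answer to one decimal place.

PR of 19.0 on Form S: 30.2 + (19.0 − 15)/(20 − 15) × (42.0 − 30.2) = 39.64
On Form T, PR 39.64 falls between score 14 (PR 38.9) and 19 (PR 57.9).
Interpolate: 14 + (39.64 − 38.9)/(57.9 − 38.9) × (19 − 14) = 14.2

14.2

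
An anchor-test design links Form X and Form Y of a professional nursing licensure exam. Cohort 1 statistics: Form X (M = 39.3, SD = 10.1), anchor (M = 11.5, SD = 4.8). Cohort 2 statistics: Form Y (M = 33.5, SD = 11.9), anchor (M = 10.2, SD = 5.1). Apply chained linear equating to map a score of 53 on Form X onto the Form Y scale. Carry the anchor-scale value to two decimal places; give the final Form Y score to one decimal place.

Form X → anchor (Cohort 1): v = (4.8/10.1)(53 − 39.3) + 11.5 = 18.01
anchor → Form Y (Cohort 2): y = (11.9/5.1)(18.01 − 10.2) + 33.5 = 51.7

51.7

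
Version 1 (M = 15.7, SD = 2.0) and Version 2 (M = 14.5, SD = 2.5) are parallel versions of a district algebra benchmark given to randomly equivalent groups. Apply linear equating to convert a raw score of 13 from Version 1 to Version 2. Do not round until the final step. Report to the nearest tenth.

11.1

Linear equating: y = (SD_Y/SD_X)(x − M_X) + M_Y
y = (2.5/2.0)(13 − 15.7) + 14.5
y = 1.250000 × -2.7 + 14.5 = -3.3750 + 14.5 = 11.1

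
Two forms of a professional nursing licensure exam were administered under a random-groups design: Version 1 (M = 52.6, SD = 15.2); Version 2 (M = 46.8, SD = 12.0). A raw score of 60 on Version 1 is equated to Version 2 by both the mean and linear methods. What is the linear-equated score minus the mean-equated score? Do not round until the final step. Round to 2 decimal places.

-1.56

Mean-equated: 60 + (46.8 − 52.6) = 54.20
Linear-equated: (12.0/15.2)(60 − 52.6) + 46.8 = 52.642
Difference = 52.642 − 54.20 = -1.56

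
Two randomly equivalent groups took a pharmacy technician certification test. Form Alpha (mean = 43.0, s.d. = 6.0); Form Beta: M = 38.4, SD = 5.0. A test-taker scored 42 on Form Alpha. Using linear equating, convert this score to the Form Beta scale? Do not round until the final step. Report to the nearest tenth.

Linear equating: y = (SD_Y/SD_X)(x − M_X) + M_Y
y = (5.0/6.0)(42 − 43.0) + 38.4
y = 0.833333 × -1.0 + 38.4 = -0.8333 + 38.4 = 37.6

37.6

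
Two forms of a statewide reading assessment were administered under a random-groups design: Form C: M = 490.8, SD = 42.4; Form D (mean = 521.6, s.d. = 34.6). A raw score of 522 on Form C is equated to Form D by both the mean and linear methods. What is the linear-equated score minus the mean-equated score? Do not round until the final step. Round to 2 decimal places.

Mean-equated: 522 + (521.6 − 490.8) = 552.80
Linear-equated: (34.6/42.4)(522 − 490.8) + 521.6 = 547.060
Difference = 547.060 − 552.80 = -5.74

-5.74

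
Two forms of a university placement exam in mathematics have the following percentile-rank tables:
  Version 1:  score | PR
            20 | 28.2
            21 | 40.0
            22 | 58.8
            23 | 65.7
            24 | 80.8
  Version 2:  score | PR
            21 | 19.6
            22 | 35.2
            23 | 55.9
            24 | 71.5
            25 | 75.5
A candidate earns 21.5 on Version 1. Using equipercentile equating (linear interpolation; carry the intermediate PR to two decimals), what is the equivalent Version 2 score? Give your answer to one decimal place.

PR of 21.5 on Version 1: 40.0 + (21.5 − 21)/(22 − 21) × (58.8 − 40.0) = 49.40
On Version 2, PR 49.40 falls between score 22 (PR 35.2) and 23 (PR 55.9).
Interpolate: 22 + (49.40 − 35.2)/(55.9 − 35.2) × (23 − 22) = 22.7

22.7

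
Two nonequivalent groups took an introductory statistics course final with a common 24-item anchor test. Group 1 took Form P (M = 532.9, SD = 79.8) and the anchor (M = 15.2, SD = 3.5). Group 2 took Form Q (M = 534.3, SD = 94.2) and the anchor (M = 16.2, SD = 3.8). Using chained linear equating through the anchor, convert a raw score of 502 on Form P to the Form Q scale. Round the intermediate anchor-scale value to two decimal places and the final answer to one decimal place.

475.8

Form P → anchor (Group 1): v = (3.5/79.8)(502 − 532.9) + 15.2 = 13.84
anchor → Form Q (Group 2): y = (94.2/3.8)(13.84 − 16.2) + 534.3 = 475.8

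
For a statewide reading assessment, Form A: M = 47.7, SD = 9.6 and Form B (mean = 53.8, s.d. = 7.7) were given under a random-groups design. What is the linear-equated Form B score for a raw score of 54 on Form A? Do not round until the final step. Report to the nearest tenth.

58.9

Linear equating: y = (SD_Y/SD_X)(x − M_X) + M_Y
y = (7.7/9.6)(54 − 47.7) + 53.8
y = 0.802083 × 6.3 + 53.8 = 5.0531 + 53.8 = 58.9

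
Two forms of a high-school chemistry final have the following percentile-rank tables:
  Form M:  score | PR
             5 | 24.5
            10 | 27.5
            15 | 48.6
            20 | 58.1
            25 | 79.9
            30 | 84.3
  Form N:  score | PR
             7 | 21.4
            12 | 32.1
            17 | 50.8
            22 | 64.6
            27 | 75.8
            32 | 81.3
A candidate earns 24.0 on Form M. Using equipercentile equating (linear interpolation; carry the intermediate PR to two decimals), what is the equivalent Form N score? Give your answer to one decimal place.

PR of 24.0 on Form M: 58.1 + (24.0 − 20)/(25 − 20) × (79.9 − 58.1) = 75.54
On Form N, PR 75.54 falls between score 22 (PR 64.6) and 27 (PR 75.8).
Interpolate: 22 + (75.54 − 64.6)/(75.8 − 64.6) × (27 − 22) = 26.9

26.9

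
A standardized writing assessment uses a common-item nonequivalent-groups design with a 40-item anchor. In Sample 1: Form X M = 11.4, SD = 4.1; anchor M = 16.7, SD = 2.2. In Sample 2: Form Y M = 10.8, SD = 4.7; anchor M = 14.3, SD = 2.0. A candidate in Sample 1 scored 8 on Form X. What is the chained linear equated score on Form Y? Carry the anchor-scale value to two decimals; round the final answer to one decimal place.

Form X → anchor (Sample 1): v = (2.2/4.1)(8 − 11.4) + 16.7 = 14.88
anchor → Form Y (Sample 2): y = (4.7/2.0)(14.88 − 14.3) + 10.8 = 12.2

12.2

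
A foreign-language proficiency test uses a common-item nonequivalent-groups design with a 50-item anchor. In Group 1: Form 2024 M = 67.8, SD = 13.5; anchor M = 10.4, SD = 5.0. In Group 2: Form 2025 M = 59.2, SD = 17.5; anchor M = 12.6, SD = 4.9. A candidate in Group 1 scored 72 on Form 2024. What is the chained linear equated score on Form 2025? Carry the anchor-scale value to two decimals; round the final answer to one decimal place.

56.9

Form 2024 → anchor (Group 1): v = (5.0/13.5)(72 − 67.8) + 10.4 = 11.96
anchor → Form 2025 (Group 2): y = (17.5/4.9)(11.96 − 12.6) + 59.2 = 56.9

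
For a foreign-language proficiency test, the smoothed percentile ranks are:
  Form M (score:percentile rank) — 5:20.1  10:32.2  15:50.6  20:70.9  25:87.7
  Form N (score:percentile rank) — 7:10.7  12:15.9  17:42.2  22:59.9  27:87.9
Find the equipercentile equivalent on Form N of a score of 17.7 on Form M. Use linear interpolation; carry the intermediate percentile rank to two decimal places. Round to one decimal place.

22.3

PR of 17.7 on Form M: 50.6 + (17.7 − 15)/(20 − 15) × (70.9 − 50.6) = 61.56
On Form N, PR 61.56 falls between score 22 (PR 59.9) and 27 (PR 87.9).
Interpolate: 22 + (61.56 − 59.9)/(87.9 − 59.9) × (27 − 22) = 22.3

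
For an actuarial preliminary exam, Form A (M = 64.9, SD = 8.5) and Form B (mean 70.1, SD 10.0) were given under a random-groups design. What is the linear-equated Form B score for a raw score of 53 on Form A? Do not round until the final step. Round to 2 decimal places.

Linear equating: y = (SD_Y/SD_X)(x − M_X) + M_Y
y = (10.0/8.5)(53 − 64.9) + 70.1
y = 1.176471 × -11.9 + 70.1 = -14.0000 + 70.1 = 56.10

56.10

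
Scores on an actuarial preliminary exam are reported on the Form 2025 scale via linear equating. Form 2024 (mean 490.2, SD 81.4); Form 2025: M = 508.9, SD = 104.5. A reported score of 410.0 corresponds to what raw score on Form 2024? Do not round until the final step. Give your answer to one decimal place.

Invert y = (SD_Y/SD_X)(x − M_X) + M_Y:
x = (SD_X/SD_Y)(y − M_Y) + M_X = (81.4/104.5)(410.0 − 508.9) + 490.2
x = 0.778947 × -98.900 + 490.2 = 413.2

413.2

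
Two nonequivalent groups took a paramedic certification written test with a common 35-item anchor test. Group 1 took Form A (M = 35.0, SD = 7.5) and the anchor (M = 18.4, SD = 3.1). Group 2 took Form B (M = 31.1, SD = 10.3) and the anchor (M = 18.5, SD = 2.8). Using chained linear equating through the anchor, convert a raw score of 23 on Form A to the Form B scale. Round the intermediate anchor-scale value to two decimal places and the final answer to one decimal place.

Form A → anchor (Group 1): v = (3.1/7.5)(23 − 35.0) + 18.4 = 13.44
anchor → Form B (Group 2): y = (10.3/2.8)(13.44 − 18.5) + 31.1 = 12.5

12.5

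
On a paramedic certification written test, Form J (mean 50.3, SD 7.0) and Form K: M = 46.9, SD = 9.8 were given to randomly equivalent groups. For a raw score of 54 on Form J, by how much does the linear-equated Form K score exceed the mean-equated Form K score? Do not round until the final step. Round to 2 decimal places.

Mean-equated: 54 + (46.9 − 50.3) = 50.60
Linear-equated: (9.8/7.0)(54 − 50.3) + 46.9 = 52.080
Difference = 52.080 − 50.60 = 1.48

1.48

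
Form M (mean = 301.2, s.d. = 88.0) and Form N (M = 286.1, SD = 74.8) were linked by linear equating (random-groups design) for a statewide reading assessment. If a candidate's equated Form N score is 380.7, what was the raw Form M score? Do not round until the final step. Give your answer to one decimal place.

Invert y = (SD_Y/SD_X)(x − M_X) + M_Y:
x = (SD_X/SD_Y)(y − M_Y) + M_X = (88.0/74.8)(380.7 − 286.1) + 301.2
x = 1.176471 × 94.600 + 301.2 = 412.5

412.5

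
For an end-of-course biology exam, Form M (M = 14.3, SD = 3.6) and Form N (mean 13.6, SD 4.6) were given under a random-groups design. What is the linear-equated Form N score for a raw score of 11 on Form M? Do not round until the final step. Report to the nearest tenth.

Linear equating: y = (SD_Y/SD_X)(x − M_X) + M_Y
y = (4.6/3.6)(11 − 14.3) + 13.6
y = 1.277778 × -3.3 + 13.6 = -4.2167 + 13.6 = 9.4

9.4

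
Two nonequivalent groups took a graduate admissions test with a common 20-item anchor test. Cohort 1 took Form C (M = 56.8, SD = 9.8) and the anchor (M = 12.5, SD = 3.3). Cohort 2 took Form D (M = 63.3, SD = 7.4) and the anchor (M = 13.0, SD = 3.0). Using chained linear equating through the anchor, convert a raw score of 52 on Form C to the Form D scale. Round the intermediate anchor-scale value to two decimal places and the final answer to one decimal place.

58.1

Form C → anchor (Cohort 1): v = (3.3/9.8)(52 − 56.8) + 12.5 = 10.88
anchor → Form D (Cohort 2): y = (7.4/3.0)(10.88 − 13.0) + 63.3 = 58.1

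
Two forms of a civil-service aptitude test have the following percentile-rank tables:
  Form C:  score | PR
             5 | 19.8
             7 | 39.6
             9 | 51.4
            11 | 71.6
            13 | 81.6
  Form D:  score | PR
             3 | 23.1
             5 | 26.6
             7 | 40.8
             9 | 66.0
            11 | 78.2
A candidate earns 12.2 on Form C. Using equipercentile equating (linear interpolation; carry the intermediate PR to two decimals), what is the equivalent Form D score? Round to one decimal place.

PR of 12.2 on Form C: 71.6 + (12.2 − 11)/(13 − 11) × (81.6 − 71.6) = 77.60
On Form D, PR 77.60 falls between score 9 (PR 66.0) and 11 (PR 78.2).
Interpolate: 9 + (77.60 − 66.0)/(78.2 − 66.0) × (11 − 9) = 10.9

10.9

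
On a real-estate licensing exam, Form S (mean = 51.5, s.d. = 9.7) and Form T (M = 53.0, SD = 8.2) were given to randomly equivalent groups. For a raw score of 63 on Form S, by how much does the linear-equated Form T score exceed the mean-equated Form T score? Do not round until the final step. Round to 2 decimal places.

-1.78

Mean-equated: 63 + (53.0 − 51.5) = 64.50
Linear-equated: (8.2/9.7)(63 − 51.5) + 53.0 = 62.722
Difference = 62.722 − 64.50 = -1.78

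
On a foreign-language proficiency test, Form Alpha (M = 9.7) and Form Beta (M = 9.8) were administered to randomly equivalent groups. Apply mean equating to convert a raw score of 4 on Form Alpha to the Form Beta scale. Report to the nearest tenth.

4.1

Mean equating: y = x + (M_Y − M_X) = 4 + (9.8 − 9.7) = 4.1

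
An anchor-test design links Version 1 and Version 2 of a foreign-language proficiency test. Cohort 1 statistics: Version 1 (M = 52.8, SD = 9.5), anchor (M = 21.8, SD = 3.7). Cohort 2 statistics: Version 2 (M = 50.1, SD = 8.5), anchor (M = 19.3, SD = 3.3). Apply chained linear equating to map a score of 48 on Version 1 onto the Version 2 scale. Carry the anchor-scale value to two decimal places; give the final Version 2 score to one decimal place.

Version 1 → anchor (Cohort 1): v = (3.7/9.5)(48 − 52.8) + 21.8 = 19.93
anchor → Version 2 (Cohort 2): y = (8.5/3.3)(19.93 − 19.3) + 50.1 = 51.7

51.7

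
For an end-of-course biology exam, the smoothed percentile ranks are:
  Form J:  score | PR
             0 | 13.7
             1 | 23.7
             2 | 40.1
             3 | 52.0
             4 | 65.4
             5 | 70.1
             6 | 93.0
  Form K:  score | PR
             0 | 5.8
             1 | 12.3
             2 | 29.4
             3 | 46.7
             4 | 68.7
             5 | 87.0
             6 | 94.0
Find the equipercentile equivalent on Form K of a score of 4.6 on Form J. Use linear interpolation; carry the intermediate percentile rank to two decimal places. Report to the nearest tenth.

4.0

PR of 4.6 on Form J: 65.4 + (4.6 − 4)/(5 − 4) × (70.1 − 65.4) = 68.22
On Form K, PR 68.22 falls between score 3 (PR 46.7) and 4 (PR 68.7).
Interpolate: 3 + (68.22 − 46.7)/(68.7 − 46.7) × (4 − 3) = 4.0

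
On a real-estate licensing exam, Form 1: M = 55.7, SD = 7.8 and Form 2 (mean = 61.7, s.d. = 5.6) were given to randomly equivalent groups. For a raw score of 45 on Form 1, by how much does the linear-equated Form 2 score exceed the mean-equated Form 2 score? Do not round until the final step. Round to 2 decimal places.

Mean-equated: 45 + (61.7 − 55.7) = 51.00
Linear-equated: (5.6/7.8)(45 − 55.7) + 61.7 = 54.018
Difference = 54.018 − 51.00 = 3.02

3.02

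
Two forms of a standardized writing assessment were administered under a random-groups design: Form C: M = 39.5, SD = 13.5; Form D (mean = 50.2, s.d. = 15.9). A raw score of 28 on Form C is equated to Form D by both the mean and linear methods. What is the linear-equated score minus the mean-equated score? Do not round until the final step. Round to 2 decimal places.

-2.04

Mean-equated: 28 + (50.2 − 39.5) = 38.70
Linear-equated: (15.9/13.5)(28 − 39.5) + 50.2 = 36.656
Difference = 36.656 − 38.70 = -2.04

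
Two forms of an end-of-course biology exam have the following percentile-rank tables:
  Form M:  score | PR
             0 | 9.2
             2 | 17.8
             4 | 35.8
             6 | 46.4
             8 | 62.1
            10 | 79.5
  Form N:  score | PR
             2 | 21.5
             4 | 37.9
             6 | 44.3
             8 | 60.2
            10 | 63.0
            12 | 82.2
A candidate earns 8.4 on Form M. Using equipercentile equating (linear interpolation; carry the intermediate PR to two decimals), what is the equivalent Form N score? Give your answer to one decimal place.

PR of 8.4 on Form M: 62.1 + (8.4 − 8)/(10 − 8) × (79.5 − 62.1) = 65.58
On Form N, PR 65.58 falls between score 10 (PR 63.0) and 12 (PR 82.2).
Interpolate: 10 + (65.58 − 63.0)/(82.2 − 63.0) × (12 − 10) = 10.3

10.3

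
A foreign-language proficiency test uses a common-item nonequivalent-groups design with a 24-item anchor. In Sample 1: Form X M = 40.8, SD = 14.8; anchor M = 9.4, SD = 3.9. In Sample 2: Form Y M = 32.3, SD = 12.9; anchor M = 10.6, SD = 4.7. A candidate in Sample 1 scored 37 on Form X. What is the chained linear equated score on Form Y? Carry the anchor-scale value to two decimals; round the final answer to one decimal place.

26.3

Form X → anchor (Sample 1): v = (3.9/14.8)(37 − 40.8) + 9.4 = 8.40
anchor → Form Y (Sample 2): y = (12.9/4.7)(8.40 − 10.6) + 32.3 = 26.3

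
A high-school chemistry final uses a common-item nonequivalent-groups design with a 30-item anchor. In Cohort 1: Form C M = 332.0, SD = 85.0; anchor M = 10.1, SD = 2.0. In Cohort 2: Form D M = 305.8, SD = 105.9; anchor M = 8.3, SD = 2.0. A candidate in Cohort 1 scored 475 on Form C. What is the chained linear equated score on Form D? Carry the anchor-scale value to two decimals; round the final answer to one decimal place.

579.0

Form C → anchor (Cohort 1): v = (2.0/85.0)(475 − 332.0) + 10.1 = 13.46
anchor → Form D (Cohort 2): y = (105.9/2.0)(13.46 − 8.3) + 305.8 = 579.0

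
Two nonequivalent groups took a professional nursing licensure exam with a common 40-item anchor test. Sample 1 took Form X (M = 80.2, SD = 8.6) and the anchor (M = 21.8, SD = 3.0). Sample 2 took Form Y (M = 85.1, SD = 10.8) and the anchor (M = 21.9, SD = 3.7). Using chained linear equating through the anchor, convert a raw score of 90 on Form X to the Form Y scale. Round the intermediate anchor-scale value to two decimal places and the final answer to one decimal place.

Form X → anchor (Sample 1): v = (3.0/8.6)(90 − 80.2) + 21.8 = 25.22
anchor → Form Y (Sample 2): y = (10.8/3.7)(25.22 − 21.9) + 85.1 = 94.8

94.8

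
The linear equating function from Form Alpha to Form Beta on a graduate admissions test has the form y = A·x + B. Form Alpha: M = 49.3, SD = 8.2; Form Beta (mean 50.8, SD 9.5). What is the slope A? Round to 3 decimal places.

1.159

A = SD_Y / SD_X = 9.5 / 8.2 = 1.159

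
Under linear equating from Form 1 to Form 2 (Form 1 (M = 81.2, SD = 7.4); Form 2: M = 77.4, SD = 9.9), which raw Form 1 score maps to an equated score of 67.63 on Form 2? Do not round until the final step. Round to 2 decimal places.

Invert y = (SD_Y/SD_X)(x − M_X) + M_Y:
x = (SD_X/SD_Y)(y − M_Y) + M_X = (7.4/9.9)(67.63 − 77.4) + 81.2
x = 0.747475 × -9.770 + 81.2 = 73.90

73.90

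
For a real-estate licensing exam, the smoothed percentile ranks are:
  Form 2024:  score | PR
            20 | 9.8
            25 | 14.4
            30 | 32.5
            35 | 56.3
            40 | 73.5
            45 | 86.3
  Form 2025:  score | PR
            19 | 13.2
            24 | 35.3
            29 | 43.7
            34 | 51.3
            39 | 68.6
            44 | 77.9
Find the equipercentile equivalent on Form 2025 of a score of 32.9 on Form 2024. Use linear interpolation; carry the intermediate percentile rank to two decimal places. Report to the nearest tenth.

30.7

PR of 32.9 on Form 2024: 32.5 + (32.9 − 30)/(35 − 30) × (56.3 − 32.5) = 46.30
On Form 2025, PR 46.30 falls between score 29 (PR 43.7) and 34 (PR 51.3).
Interpolate: 29 + (46.30 − 43.7)/(51.3 − 43.7) × (34 − 29) = 30.7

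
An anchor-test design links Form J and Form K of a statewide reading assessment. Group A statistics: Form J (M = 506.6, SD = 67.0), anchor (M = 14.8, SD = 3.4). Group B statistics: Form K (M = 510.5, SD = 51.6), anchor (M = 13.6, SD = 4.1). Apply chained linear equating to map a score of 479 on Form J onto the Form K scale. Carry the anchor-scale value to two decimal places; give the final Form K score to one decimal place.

508.0

Form J → anchor (Group A): v = (3.4/67.0)(479 − 506.6) + 14.8 = 13.40
anchor → Form K (Group B): y = (51.6/4.1)(13.40 − 13.6) + 510.5 = 508.0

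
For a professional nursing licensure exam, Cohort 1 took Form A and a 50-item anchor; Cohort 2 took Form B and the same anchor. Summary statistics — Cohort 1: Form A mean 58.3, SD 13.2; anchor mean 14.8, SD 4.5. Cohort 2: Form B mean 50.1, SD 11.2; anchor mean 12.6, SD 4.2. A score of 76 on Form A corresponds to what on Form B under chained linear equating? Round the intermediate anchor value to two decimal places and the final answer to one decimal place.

72.0

Form A → anchor (Cohort 1): v = (4.5/13.2)(76 − 58.3) + 14.8 = 20.83
anchor → Form B (Cohort 2): y = (11.2/4.2)(20.83 − 12.6) + 50.1 = 72.0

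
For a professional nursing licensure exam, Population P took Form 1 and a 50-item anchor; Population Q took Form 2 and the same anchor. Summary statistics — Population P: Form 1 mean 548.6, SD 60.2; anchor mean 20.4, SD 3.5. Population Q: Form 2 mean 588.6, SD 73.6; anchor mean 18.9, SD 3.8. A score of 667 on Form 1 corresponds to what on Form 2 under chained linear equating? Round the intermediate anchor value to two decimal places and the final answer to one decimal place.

750.9

Form 1 → anchor (Population P): v = (3.5/60.2)(667 − 548.6) + 20.4 = 27.28
anchor → Form 2 (Population Q): y = (73.6/3.8)(27.28 − 18.9) + 588.6 = 750.9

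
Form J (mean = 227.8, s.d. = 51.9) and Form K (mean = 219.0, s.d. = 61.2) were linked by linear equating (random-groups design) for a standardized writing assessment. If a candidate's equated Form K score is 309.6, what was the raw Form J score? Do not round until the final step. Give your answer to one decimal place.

Invert y = (SD_Y/SD_X)(x − M_X) + M_Y:
x = (SD_X/SD_Y)(y − M_Y) + M_X = (51.9/61.2)(309.6 − 219.0) + 227.8
x = 0.848039 × 90.600 + 227.8 = 304.6

304.6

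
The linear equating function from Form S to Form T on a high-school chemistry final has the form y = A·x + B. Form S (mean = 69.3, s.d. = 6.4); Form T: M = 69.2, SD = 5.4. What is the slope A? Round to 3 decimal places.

0.844

A = SD_Y / SD_X = 5.4 / 6.4 = 0.844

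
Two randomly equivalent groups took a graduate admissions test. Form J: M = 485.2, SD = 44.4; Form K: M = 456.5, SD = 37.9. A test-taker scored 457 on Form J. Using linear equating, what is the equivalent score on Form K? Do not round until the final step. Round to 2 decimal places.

Linear equating: y = (SD_Y/SD_X)(x − M_X) + M_Y
y = (37.9/44.4)(457 − 485.2) + 456.5
y = 0.853604 × -28.2 + 456.5 = -24.0716 + 456.5 = 432.43

432.43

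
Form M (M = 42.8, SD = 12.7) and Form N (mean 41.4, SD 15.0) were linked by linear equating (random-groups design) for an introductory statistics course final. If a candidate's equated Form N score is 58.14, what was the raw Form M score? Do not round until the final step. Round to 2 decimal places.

56.97

Invert y = (SD_Y/SD_X)(x − M_X) + M_Y:
x = (SD_X/SD_Y)(y − M_Y) + M_X = (12.7/15.0)(58.14 − 41.4) + 42.8
x = 0.846667 × 16.740 + 42.8 = 56.97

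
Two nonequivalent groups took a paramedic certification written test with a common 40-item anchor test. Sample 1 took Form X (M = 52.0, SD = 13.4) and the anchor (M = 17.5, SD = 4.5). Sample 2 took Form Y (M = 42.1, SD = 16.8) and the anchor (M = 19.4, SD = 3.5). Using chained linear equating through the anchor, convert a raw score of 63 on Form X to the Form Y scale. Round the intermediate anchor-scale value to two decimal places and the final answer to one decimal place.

50.7

Form X → anchor (Sample 1): v = (4.5/13.4)(63 − 52.0) + 17.5 = 21.19
anchor → Form Y (Sample 2): y = (16.8/3.5)(21.19 − 19.4) + 42.1 = 50.7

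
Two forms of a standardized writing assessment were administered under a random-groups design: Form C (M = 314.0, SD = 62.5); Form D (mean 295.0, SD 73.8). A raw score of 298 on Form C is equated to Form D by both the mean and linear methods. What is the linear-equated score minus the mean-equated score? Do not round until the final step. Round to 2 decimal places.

-2.89

Mean-equated: 298 + (295.0 − 314.0) = 279.00
Linear-equated: (73.8/62.5)(298 − 314.0) + 295.0 = 276.107
Difference = 276.107 − 279.00 = -2.89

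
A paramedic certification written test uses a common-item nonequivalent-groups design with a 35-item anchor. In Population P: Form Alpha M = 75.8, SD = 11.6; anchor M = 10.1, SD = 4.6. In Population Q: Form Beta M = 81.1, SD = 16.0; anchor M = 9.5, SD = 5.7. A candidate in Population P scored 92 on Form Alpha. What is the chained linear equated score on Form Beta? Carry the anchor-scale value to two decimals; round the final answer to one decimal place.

Form Alpha → anchor (Population P): v = (4.6/11.6)(92 − 75.8) + 10.1 = 16.52
anchor → Form Beta (Population Q): y = (16.0/5.7)(16.52 − 9.5) + 81.1 = 100.8

100.8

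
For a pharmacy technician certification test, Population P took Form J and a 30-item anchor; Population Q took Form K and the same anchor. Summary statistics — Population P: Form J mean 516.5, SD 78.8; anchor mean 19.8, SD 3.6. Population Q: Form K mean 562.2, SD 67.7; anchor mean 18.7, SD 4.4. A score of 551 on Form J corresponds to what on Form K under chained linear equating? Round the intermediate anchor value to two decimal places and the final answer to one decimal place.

Form J → anchor (Population P): v = (3.6/78.8)(551 − 516.5) + 19.8 = 21.38
anchor → Form K (Population Q): y = (67.7/4.4)(21.38 − 18.7) + 562.2 = 603.4

603.4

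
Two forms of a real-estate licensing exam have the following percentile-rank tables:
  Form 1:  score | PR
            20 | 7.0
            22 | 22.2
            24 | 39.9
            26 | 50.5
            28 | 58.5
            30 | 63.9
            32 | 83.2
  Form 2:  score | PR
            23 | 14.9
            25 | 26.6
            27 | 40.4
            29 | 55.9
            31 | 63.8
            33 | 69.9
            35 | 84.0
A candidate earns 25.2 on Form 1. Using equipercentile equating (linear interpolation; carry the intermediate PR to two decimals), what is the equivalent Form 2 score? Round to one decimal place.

27.8

PR of 25.2 on Form 1: 39.9 + (25.2 − 24)/(26 − 24) × (50.5 − 39.9) = 46.26
On Form 2, PR 46.26 falls between score 27 (PR 40.4) and 29 (PR 55.9).
Interpolate: 27 + (46.26 − 40.4)/(55.9 − 40.4) × (29 − 27) = 27.8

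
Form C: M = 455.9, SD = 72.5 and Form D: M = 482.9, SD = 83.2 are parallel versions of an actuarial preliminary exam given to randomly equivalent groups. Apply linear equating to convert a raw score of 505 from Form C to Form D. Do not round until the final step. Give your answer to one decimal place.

Linear equating: y = (SD_Y/SD_X)(x − M_X) + M_Y
y = (83.2/72.5)(505 − 455.9) + 482.9
y = 1.147586 × 49.1 + 482.9 = 56.3465 + 482.9 = 539.2

539.2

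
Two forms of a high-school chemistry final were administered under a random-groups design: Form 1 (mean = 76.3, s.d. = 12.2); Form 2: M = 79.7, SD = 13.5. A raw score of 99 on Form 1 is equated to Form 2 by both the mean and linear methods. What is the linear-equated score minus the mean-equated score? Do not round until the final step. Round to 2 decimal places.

Mean-equated: 99 + (79.7 − 76.3) = 102.40
Linear-equated: (13.5/12.2)(99 − 76.3) + 79.7 = 104.819
Difference = 104.819 − 102.40 = 2.42

2.42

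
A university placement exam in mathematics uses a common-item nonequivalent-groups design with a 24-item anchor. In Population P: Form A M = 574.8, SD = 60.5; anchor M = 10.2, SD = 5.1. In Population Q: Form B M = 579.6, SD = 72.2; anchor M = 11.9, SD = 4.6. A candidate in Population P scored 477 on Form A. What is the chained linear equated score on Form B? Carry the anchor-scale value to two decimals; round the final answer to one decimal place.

423.6

Form A → anchor (Population P): v = (5.1/60.5)(477 − 574.8) + 10.2 = 1.96
anchor → Form B (Population Q): y = (72.2/4.6)(1.96 − 11.9) + 579.6 = 423.6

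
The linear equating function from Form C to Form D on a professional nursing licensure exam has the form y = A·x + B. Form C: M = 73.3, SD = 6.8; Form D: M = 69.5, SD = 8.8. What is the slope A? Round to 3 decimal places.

1.294

A = SD_Y / SD_X = 8.8 / 6.8 = 1.294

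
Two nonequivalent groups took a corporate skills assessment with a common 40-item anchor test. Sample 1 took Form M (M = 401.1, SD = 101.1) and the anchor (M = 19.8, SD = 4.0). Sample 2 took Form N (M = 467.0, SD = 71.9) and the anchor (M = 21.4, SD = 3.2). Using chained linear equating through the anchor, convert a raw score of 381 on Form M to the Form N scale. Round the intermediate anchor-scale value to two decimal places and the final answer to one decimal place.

413.1

Form M → anchor (Sample 1): v = (4.0/101.1)(381 − 401.1) + 19.8 = 19.00
anchor → Form N (Sample 2): y = (71.9/3.2)(19.00 − 21.4) + 467.0 = 413.1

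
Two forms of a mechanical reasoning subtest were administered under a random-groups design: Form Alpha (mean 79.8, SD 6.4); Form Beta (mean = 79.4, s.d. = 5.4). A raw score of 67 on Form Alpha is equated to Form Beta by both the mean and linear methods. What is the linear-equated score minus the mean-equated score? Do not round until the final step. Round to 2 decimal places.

2.00

Mean-equated: 67 + (79.4 − 79.8) = 66.60
Linear-equated: (5.4/6.4)(67 − 79.8) + 79.4 = 68.600
Difference = 68.600 − 66.60 = 2.00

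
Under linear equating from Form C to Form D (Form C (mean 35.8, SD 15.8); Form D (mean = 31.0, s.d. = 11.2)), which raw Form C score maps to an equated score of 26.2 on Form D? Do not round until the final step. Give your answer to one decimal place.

29.0

Invert y = (SD_Y/SD_X)(x − M_X) + M_Y:
x = (SD_X/SD_Y)(y − M_Y) + M_X = (15.8/11.2)(26.2 − 31.0) + 35.8
x = 1.410714 × -4.800 + 35.8 = 29.0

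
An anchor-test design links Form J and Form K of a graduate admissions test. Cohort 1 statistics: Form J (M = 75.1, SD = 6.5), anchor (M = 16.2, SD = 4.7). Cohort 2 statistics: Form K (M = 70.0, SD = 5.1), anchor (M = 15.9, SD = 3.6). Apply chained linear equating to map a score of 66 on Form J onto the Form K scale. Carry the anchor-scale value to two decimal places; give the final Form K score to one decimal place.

Form J → anchor (Cohort 1): v = (4.7/6.5)(66 − 75.1) + 16.2 = 9.62
anchor → Form K (Cohort 2): y = (5.1/3.6)(9.62 − 15.9) + 70.0 = 61.1

61.1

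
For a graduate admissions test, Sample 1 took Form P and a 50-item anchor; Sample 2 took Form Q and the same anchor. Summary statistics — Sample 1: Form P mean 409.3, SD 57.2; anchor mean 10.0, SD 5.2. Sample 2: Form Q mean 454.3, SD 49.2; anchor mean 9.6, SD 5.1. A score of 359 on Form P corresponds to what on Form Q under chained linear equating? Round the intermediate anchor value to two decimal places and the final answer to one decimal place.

Form P → anchor (Sample 1): v = (5.2/57.2)(359 − 409.3) + 10.0 = 5.43
anchor → Form Q (Sample 2): y = (49.2/5.1)(5.43 − 9.6) + 454.3 = 414.1

414.1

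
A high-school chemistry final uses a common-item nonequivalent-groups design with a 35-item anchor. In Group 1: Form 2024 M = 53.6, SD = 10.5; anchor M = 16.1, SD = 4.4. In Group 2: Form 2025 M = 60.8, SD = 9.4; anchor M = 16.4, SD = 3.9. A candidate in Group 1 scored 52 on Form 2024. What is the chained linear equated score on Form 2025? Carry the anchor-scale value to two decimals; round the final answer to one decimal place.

Form 2024 → anchor (Group 1): v = (4.4/10.5)(52 − 53.6) + 16.1 = 15.43
anchor → Form 2025 (Group 2): y = (9.4/3.9)(15.43 − 16.4) + 60.8 = 58.5

58.5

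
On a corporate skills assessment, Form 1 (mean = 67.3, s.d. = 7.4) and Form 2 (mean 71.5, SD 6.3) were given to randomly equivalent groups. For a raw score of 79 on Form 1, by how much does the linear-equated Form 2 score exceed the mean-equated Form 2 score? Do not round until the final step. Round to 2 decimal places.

-1.74

Mean-equated: 79 + (71.5 − 67.3) = 83.20
Linear-equated: (6.3/7.4)(79 − 67.3) + 71.5 = 81.461
Difference = 81.461 − 83.20 = -1.74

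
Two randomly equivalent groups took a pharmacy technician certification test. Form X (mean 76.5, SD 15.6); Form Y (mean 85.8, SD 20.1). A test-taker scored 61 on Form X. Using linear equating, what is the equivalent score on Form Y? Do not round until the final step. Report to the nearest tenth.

65.8

Linear equating: y = (SD_Y/SD_X)(x − M_X) + M_Y
y = (20.1/15.6)(61 − 76.5) + 85.8
y = 1.288462 × -15.5 + 85.8 = -19.9712 + 85.8 = 65.8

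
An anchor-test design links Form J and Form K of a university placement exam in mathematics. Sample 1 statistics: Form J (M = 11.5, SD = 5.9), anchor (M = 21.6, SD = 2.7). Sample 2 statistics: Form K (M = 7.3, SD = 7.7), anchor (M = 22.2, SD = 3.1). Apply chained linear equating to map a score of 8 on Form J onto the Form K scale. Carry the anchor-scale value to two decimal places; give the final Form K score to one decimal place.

1.8

Form J → anchor (Sample 1): v = (2.7/5.9)(8 − 11.5) + 21.6 = 20.00
anchor → Form K (Sample 2): y = (7.7/3.1)(20.00 − 22.2) + 7.3 = 1.8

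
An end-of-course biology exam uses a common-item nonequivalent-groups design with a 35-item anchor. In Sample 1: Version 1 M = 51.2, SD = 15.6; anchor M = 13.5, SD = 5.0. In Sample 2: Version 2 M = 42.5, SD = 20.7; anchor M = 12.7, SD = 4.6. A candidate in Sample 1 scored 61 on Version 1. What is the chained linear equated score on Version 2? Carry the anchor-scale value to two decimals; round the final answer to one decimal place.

Version 1 → anchor (Sample 1): v = (5.0/15.6)(61 − 51.2) + 13.5 = 16.64
anchor → Version 2 (Sample 2): y = (20.7/4.6)(16.64 − 12.7) + 42.5 = 60.2

60.2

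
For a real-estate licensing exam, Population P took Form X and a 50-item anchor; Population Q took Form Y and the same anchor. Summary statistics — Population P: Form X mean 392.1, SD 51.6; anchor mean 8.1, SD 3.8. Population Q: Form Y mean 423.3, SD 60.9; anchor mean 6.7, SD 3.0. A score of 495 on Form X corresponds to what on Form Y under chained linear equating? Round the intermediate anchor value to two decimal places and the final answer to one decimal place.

605.6

Form X → anchor (Population P): v = (3.8/51.6)(495 − 392.1) + 8.1 = 15.68
anchor → Form Y (Population Q): y = (60.9/3.0)(15.68 − 6.7) + 423.3 = 605.6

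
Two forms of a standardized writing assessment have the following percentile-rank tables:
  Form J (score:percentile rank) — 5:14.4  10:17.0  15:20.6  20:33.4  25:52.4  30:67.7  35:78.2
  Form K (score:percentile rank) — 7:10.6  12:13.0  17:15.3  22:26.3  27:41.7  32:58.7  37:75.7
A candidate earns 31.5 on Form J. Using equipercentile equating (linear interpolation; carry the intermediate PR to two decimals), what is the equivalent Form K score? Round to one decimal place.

PR of 31.5 on Form J: 67.7 + (31.5 − 30)/(35 − 30) × (78.2 − 67.7) = 70.85
On Form K, PR 70.85 falls between score 32 (PR 58.7) and 37 (PR 75.7).
Interpolate: 32 + (70.85 − 58.7)/(75.7 − 58.7) × (37 − 32) = 35.6

35.6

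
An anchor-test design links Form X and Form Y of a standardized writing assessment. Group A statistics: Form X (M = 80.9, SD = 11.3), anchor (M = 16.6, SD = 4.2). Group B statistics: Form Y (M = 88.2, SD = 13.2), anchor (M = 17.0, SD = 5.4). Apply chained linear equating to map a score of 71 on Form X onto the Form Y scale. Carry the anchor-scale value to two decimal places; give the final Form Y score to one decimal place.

78.2

Form X → anchor (Group A): v = (4.2/11.3)(71 − 80.9) + 16.6 = 12.92
anchor → Form Y (Group B): y = (13.2/5.4)(12.92 − 17.0) + 88.2 = 78.2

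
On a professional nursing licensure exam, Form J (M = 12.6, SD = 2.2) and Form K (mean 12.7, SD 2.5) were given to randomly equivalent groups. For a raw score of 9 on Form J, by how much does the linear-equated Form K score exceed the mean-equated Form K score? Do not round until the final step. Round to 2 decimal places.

-0.49

Mean-equated: 9 + (12.7 − 12.6) = 9.10
Linear-equated: (2.5/2.2)(9 − 12.6) + 12.7 = 8.609
Difference = 8.609 − 9.10 = -0.49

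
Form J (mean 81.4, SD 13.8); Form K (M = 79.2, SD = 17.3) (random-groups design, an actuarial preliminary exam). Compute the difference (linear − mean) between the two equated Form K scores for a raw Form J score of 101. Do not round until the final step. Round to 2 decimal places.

Mean-equated: 101 + (79.2 − 81.4) = 98.80
Linear-equated: (17.3/13.8)(101 − 81.4) + 79.2 = 103.771
Difference = 103.771 − 98.80 = 4.97

4.97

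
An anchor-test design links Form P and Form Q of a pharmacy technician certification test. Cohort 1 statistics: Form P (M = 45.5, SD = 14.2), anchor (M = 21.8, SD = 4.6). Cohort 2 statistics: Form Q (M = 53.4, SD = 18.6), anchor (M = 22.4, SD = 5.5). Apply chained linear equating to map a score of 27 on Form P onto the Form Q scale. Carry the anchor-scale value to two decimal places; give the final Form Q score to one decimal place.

Form P → anchor (Cohort 1): v = (4.6/14.2)(27 − 45.5) + 21.8 = 15.81
anchor → Form Q (Cohort 2): y = (18.6/5.5)(15.81 − 22.4) + 53.4 = 31.1

31.1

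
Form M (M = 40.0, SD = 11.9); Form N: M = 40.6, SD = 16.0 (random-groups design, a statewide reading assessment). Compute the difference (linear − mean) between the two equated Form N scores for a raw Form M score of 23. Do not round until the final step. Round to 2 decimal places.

Mean-equated: 23 + (40.6 − 40.0) = 23.60
Linear-equated: (16.0/11.9)(23 − 40.0) + 40.6 = 17.743
Difference = 17.743 − 23.60 = -5.86

-5.86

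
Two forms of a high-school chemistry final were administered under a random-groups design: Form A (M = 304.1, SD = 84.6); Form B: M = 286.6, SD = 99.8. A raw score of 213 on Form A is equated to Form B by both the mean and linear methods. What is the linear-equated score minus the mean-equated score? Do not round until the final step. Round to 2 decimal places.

Mean-equated: 213 + (286.6 − 304.1) = 195.50
Linear-equated: (99.8/84.6)(213 − 304.1) + 286.6 = 179.132
Difference = 179.132 − 195.50 = -16.37

-16.37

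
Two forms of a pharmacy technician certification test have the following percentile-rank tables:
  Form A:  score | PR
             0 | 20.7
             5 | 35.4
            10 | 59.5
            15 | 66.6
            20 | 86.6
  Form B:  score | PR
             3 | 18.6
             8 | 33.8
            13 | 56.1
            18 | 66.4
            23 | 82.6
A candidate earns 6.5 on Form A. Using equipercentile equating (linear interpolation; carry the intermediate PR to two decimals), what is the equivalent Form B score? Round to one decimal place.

10.0

PR of 6.5 on Form A: 35.4 + (6.5 − 5)/(10 − 5) × (59.5 − 35.4) = 42.63
On Form B, PR 42.63 falls between score 8 (PR 33.8) and 13 (PR 56.1).
Interpolate: 8 + (42.63 − 33.8)/(56.1 − 33.8) × (13 − 8) = 10.0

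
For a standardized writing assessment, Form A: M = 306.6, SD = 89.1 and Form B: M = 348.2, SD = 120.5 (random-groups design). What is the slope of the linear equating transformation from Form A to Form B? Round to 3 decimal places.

1.352

A = SD_Y / SD_X = 120.5 / 89.1 = 1.352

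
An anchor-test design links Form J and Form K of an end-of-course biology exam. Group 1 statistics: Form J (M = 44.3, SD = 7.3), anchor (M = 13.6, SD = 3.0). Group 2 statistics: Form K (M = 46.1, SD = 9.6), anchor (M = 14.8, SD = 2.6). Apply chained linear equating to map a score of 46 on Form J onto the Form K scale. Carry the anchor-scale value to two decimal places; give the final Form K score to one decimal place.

Form J → anchor (Group 1): v = (3.0/7.3)(46 − 44.3) + 13.6 = 14.30
anchor → Form K (Group 2): y = (9.6/2.6)(14.30 − 14.8) + 46.1 = 44.3

44.3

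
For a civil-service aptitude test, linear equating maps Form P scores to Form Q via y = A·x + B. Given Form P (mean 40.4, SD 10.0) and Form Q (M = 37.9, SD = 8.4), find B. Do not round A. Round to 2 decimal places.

3.96

A = SD_Y / SD_X = 8.4 / 10.0 = 0.840000
B = M_Y − A·M_X = 37.9 − 0.840000 × 40.4 = 3.96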